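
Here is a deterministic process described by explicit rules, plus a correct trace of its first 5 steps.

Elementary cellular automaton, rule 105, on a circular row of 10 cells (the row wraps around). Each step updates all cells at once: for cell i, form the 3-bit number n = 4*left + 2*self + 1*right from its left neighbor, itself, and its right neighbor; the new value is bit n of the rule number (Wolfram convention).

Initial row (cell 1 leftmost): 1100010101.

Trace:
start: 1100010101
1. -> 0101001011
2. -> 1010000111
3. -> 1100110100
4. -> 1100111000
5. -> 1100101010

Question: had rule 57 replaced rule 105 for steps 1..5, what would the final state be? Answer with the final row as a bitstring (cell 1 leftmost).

0101010101

(re-executing steps 1..5 under rule 57; state before step 1: 1100010101)
1. -> 0011001011
2. -> 1010100110
3. -> 0101010101
4. -> 1010101010
5. -> 0101010101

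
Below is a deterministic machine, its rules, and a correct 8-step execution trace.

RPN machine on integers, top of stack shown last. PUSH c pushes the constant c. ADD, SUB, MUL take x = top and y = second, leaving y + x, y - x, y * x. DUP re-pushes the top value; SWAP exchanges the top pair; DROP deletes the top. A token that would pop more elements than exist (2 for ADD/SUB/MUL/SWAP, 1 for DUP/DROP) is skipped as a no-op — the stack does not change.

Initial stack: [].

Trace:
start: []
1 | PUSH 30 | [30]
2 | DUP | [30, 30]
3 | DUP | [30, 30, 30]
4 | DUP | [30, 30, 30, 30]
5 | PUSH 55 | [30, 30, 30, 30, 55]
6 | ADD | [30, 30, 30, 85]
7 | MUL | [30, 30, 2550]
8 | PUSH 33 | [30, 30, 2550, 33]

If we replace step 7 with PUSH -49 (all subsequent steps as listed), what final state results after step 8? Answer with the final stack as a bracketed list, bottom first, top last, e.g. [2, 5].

[30, 30, 30, 85, -49, 33]

(re-executing from step 7 with the substitution; state before step 7: [30, 30, 30, 85])
7 | PUSH -49 | [30, 30, 30, 85, -49]
8 | PUSH 33 | [30, 30, 30, 85, -49, 33]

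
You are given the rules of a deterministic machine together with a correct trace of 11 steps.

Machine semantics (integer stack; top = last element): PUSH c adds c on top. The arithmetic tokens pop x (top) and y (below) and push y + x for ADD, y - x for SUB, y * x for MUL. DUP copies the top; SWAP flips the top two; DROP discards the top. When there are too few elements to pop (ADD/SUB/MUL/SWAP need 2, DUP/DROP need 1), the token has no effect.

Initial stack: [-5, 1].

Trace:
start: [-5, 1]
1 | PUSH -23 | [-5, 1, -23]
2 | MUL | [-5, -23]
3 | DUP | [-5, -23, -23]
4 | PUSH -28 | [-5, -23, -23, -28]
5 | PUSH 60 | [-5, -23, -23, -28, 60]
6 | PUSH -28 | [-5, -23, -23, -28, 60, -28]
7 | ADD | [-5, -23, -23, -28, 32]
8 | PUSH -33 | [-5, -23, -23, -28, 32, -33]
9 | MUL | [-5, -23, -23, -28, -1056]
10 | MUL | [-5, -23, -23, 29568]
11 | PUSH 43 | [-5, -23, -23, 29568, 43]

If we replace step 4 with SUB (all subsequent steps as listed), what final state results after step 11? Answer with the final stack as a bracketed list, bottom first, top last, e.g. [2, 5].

(re-executing from step 4 with the substitution; state before step 4: [-5, -23, -23])
4 | SUB | [-5, 0]
5 | PUSH 60 | [-5, 0, 60]
6 | PUSH -28 | [-5, 0, 60, -28]
7 | ADD | [-5, 0, 32]
8 | PUSH -33 | [-5, 0, 32, -33]
9 | MUL | [-5, 0, -1056]
10 | MUL | [-5, 0]
11 | PUSH 43 | [-5, 0, 43]

[-5, 0, 43]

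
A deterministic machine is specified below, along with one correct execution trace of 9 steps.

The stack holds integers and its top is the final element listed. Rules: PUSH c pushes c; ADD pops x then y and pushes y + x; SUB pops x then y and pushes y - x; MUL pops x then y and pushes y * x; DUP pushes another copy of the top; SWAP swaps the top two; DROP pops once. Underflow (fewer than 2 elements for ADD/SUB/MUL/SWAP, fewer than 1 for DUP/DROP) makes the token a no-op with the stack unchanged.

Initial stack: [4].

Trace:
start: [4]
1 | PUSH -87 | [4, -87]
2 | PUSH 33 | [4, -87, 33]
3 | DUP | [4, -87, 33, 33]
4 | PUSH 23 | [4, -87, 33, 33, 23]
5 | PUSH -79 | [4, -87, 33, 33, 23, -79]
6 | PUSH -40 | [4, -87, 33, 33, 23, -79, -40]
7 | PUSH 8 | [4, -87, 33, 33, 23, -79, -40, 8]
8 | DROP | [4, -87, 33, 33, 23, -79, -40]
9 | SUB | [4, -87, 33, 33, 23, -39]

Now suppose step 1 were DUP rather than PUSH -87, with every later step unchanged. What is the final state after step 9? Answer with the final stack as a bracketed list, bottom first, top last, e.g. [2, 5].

[4, 4, 33, 33, 23, -39]

(re-executing from step 1 with the substitution; state before step 1: [4])
1 | DUP | [4, 4]
2 | PUSH 33 | [4, 4, 33]
3 | DUP | [4, 4, 33, 33]
4 | PUSH 23 | [4, 4, 33, 33, 23]
5 | PUSH -79 | [4, 4, 33, 33, 23, -79]
6 | PUSH -40 | [4, 4, 33, 33, 23, -79, -40]
7 | PUSH 8 | [4, 4, 33, 33, 23, -79, -40, 8]
8 | DROP | [4, 4, 33, 33, 23, -79, -40]
9 | SUB | [4, 4, 33, 33, 23, -39]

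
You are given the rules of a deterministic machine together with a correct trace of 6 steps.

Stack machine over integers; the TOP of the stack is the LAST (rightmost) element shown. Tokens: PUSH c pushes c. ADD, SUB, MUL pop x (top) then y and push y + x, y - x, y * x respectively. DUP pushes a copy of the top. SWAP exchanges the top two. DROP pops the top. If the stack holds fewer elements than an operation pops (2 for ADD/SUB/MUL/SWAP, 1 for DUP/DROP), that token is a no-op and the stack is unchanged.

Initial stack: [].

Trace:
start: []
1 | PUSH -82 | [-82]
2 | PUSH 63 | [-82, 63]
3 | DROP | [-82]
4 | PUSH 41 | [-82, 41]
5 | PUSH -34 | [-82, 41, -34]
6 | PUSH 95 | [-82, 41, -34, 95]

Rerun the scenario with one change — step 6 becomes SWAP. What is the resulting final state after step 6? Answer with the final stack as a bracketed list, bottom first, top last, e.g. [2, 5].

(re-executing from step 6 with the substitution; state before step 6: [-82, 41, -34])
6 | SWAP | [-82, -34, 41]

[-82, -34, 41]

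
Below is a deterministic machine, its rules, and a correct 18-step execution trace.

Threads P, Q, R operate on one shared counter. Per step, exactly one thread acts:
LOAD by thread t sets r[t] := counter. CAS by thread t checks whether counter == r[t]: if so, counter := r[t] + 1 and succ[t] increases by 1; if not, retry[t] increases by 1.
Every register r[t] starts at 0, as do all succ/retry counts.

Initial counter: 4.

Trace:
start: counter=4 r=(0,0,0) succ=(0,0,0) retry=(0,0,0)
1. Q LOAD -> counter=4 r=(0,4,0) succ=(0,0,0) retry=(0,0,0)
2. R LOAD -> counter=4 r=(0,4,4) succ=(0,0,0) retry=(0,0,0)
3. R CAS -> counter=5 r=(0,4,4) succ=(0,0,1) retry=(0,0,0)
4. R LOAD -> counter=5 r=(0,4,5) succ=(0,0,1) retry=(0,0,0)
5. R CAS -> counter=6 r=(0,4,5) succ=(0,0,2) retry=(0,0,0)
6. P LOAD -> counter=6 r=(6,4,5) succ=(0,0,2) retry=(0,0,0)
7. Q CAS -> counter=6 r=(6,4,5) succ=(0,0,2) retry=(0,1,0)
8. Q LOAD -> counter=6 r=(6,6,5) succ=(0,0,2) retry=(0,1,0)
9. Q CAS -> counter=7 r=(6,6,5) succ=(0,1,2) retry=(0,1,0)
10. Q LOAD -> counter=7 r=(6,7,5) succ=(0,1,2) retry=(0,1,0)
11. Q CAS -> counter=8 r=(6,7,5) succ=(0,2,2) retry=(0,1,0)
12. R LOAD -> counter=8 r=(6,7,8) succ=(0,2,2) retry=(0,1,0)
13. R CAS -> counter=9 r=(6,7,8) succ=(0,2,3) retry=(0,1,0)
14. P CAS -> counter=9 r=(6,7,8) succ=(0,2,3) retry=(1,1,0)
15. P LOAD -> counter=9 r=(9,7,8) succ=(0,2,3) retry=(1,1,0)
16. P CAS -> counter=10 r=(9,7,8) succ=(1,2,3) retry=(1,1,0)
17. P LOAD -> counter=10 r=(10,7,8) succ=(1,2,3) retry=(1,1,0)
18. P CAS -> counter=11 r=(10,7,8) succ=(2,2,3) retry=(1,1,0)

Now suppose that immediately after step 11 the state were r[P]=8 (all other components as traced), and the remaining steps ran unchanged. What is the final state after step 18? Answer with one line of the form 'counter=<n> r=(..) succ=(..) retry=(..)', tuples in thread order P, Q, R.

counter=11 r=(10,7,8) succ=(2,2,3) retry=(1,1,0)

state after step 11 := counter=8 r=(8,7,5) succ=(0,2,2) retry=(0,1,0)
12. R LOAD -> counter=8 r=(8,7,8) succ=(0,2,2) retry=(0,1,0)
13. R CAS -> counter=9 r=(8,7,8) succ=(0,2,3) retry=(0,1,0)
14. P CAS -> counter=9 r=(8,7,8) succ=(0,2,3) retry=(1,1,0)
15. P LOAD -> counter=9 r=(9,7,8) succ=(0,2,3) retry=(1,1,0)
16. P CAS -> counter=10 r=(9,7,8) succ=(1,2,3) retry=(1,1,0)
17. P LOAD -> counter=10 r=(10,7,8) succ=(1,2,3) retry=(1,1,0)
18. P CAS -> counter=11 r=(10,7,8) succ=(2,2,3) retry=(1,1,0)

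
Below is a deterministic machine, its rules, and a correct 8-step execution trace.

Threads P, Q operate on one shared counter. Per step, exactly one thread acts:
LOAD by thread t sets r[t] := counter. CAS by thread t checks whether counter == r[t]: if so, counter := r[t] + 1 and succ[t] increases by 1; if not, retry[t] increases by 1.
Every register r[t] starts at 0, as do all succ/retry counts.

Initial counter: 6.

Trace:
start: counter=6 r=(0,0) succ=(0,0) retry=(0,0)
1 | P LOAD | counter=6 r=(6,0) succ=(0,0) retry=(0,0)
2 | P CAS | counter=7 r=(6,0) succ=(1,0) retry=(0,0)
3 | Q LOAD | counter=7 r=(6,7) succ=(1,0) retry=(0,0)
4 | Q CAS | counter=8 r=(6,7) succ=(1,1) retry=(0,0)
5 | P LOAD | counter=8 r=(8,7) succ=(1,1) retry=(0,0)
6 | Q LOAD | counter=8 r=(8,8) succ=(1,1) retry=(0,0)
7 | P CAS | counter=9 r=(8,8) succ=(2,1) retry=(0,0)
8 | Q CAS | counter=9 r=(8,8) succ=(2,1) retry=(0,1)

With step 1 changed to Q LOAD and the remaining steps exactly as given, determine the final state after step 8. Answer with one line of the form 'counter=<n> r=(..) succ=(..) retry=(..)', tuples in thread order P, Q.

counter=8 r=(7,7) succ=(1,1) retry=(1,1)

(re-executing from step 1 with the substitution; state before step 1: counter=6 r=(0,0) succ=(0,0) retry=(0,0))
1 | Q LOAD | counter=6 r=(0,6) succ=(0,0) retry=(0,0)
2 | P CAS | counter=6 r=(0,6) succ=(0,0) retry=(1,0)
3 | Q LOAD | counter=6 r=(0,6) succ=(0,0) retry=(1,0)
4 | Q CAS | counter=7 r=(0,6) succ=(0,1) retry=(1,0)
5 | P LOAD | counter=7 r=(7,6) succ=(0,1) retry=(1,0)
6 | Q LOAD | counter=7 r=(7,7) succ=(0,1) retry=(1,0)
7 | P CAS | counter=8 r=(7,7) succ=(1,1) retry=(1,0)
8 | Q CAS | counter=8 r=(7,7) succ=(1,1) retry=(1,1)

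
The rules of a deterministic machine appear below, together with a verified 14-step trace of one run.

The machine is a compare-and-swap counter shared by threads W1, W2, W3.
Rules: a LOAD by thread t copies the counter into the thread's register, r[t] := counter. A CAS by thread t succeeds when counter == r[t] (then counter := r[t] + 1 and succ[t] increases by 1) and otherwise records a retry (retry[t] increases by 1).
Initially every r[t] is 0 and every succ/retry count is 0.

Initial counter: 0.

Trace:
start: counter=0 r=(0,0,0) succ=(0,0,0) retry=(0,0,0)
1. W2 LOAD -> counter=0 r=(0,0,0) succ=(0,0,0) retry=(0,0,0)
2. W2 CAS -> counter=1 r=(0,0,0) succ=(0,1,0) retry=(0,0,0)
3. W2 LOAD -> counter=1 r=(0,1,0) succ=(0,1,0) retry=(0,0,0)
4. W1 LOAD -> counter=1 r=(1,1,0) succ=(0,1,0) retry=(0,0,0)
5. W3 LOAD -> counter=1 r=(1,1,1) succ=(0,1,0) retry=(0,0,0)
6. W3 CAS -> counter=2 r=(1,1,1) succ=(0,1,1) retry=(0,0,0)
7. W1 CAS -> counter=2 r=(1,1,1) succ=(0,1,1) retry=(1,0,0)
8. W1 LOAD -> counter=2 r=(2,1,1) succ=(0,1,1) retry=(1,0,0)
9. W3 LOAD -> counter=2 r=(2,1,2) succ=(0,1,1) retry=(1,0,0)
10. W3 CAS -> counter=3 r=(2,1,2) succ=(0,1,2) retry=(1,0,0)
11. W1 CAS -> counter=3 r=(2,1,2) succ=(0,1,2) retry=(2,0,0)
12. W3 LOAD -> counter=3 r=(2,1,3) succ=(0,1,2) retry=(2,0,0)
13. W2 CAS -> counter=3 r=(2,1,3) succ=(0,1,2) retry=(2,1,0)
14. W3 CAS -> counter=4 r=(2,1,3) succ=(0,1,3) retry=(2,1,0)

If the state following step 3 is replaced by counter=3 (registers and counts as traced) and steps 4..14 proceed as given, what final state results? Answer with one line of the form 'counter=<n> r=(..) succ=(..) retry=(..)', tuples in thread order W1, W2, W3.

state after step 3 := counter=3 r=(0,1,0) succ=(0,1,0) retry=(0,0,0)
4. W1 LOAD -> counter=3 r=(3,1,0) succ=(0,1,0) retry=(0,0,0)
5. W3 LOAD -> counter=3 r=(3,1,3) succ=(0,1,0) retry=(0,0,0)
6. W3 CAS -> counter=4 r=(3,1,3) succ=(0,1,1) retry=(0,0,0)
7. W1 CAS -> counter=4 r=(3,1,3) succ=(0,1,1) retry=(1,0,0)
8. W1 LOAD -> counter=4 r=(4,1,3) succ=(0,1,1) retry=(1,0,0)
9. W3 LOAD -> counter=4 r=(4,1,4) succ=(0,1,1) retry=(1,0,0)
10. W3 CAS -> counter=5 r=(4,1,4) succ=(0,1,2) retry=(1,0,0)
11. W1 CAS -> counter=5 r=(4,1,4) succ=(0,1,2) retry=(2,0,0)
12. W3 LOAD -> counter=5 r=(4,1,5) succ=(0,1,2) retry=(2,0,0)
13. W2 CAS -> counter=5 r=(4,1,5) succ=(0,1,2) retry=(2,1,0)
14. W3 CAS -> counter=6 r=(4,1,5) succ=(0,1,3) retry=(2,1,0)

counter=6 r=(4,1,5) succ=(0,1,3) retry=(2,1,0)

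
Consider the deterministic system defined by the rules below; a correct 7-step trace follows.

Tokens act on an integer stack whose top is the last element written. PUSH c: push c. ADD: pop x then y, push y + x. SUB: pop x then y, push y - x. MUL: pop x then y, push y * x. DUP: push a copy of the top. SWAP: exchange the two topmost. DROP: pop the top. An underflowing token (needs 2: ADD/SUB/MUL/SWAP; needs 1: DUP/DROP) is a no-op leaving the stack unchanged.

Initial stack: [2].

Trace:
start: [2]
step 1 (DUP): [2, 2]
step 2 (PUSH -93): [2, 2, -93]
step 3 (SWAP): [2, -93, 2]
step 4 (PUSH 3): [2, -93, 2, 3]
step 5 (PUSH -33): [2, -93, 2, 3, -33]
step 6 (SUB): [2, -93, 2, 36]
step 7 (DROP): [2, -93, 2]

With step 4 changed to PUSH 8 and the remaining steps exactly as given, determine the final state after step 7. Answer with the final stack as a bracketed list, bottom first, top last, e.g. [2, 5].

(re-executing from step 4 with the substitution; state before step 4: [2, -93, 2])
step 4 (PUSH 8): [2, -93, 2, 8]
step 5 (PUSH -33): [2, -93, 2, 8, -33]
step 6 (SUB): [2, -93, 2, 41]
step 7 (DROP): [2, -93, 2]

[2, -93, 2]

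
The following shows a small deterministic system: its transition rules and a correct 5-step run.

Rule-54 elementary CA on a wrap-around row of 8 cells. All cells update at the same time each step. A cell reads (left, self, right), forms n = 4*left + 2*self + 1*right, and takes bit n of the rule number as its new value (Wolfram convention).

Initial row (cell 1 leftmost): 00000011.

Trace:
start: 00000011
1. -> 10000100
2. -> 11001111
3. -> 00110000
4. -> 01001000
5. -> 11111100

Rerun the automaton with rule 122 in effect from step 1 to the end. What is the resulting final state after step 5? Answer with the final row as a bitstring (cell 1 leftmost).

00000000

(re-executing steps 1..5 under rule 122; state before step 1: 00000011)
1. -> 10000111
2. -> 11001100
3. -> 11111111
4. -> 00000000
5. -> 00000000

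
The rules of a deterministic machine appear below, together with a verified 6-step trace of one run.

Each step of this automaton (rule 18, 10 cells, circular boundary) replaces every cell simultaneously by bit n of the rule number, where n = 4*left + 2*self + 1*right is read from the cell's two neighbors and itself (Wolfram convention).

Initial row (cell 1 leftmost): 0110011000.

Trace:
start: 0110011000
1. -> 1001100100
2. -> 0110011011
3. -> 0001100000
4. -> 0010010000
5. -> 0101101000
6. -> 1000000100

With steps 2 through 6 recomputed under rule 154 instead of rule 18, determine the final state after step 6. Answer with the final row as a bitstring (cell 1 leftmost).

(re-executing steps 2..6 under rule 154; state before step 2: 1001100100)
2. -> 0111011011
3. -> 0110010010
4. -> 1101101101
5. -> 1001001001
6. -> 0110110111

0110110111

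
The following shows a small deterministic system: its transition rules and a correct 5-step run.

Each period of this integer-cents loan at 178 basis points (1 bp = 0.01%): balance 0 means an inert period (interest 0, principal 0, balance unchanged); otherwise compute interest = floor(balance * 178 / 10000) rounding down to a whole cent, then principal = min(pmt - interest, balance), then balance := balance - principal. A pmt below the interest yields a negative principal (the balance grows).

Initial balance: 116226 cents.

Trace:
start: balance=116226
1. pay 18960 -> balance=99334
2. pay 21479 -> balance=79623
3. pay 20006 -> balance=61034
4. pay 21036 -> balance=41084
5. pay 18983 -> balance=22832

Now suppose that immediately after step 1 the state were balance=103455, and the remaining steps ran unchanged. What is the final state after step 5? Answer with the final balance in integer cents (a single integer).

state after step 1 := balance=103455
2. pay 21479 -> balance=83817
3. pay 20006 -> balance=65302
4. pay 21036 -> balance=45428
5. pay 18983 -> balance=27253

27253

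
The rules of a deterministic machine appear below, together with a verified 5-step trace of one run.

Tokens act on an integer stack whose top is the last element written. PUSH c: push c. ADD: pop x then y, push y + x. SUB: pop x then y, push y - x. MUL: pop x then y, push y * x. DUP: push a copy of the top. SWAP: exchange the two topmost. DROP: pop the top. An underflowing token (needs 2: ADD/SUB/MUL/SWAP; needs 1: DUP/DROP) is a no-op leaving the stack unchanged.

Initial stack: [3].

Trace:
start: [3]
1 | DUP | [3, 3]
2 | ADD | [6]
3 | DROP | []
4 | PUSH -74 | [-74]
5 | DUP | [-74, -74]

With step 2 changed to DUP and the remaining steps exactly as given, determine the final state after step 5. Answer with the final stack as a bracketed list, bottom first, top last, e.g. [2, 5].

(re-executing from step 2 with the substitution; state before step 2: [3, 3])
2 | DUP | [3, 3, 3]
3 | DROP | [3, 3]
4 | PUSH -74 | [3, 3, -74]
5 | DUP | [3, 3, -74, -74]

[3, 3, -74, -74]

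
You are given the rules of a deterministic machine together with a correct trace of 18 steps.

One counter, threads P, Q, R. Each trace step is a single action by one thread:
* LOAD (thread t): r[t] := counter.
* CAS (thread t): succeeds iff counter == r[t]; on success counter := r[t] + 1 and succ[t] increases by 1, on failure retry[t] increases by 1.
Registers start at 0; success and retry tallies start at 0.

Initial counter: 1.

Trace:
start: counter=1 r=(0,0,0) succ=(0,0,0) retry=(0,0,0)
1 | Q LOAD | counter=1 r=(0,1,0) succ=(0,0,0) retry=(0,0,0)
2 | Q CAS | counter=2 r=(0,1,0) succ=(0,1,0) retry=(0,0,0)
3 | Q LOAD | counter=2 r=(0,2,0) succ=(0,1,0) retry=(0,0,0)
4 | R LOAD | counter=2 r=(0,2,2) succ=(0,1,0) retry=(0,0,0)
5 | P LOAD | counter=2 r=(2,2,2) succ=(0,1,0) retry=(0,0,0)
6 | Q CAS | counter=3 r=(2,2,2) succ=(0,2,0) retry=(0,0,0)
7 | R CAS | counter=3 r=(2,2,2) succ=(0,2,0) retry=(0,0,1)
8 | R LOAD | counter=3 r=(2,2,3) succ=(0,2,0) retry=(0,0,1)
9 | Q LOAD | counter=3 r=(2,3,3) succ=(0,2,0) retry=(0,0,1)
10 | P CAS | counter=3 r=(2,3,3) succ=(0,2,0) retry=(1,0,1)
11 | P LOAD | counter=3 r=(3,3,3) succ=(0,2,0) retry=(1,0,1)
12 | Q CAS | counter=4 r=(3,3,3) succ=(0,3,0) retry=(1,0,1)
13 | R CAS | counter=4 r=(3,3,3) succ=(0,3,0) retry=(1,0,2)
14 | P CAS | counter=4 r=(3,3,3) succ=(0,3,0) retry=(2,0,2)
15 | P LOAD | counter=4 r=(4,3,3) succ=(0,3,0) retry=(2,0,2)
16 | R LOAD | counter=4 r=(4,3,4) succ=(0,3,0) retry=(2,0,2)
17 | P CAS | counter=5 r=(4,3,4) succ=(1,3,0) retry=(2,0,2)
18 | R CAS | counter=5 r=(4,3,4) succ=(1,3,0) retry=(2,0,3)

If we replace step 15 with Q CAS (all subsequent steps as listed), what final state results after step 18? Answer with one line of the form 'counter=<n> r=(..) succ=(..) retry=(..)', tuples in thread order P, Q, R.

counter=5 r=(3,3,4) succ=(0,3,1) retry=(3,1,2)

(re-executing from step 15 with the substitution; state before step 15: counter=4 r=(3,3,3) succ=(0,3,0) retry=(2,0,2))
15 | Q CAS | counter=4 r=(3,3,3) succ=(0,3,0) retry=(2,1,2)
16 | R LOAD | counter=4 r=(3,3,4) succ=(0,3,0) retry=(2,1,2)
17 | P CAS | counter=4 r=(3,3,4) succ=(0,3,0) retry=(3,1,2)
18 | R CAS | counter=5 r=(3,3,4) succ=(0,3,1) retry=(3,1,2)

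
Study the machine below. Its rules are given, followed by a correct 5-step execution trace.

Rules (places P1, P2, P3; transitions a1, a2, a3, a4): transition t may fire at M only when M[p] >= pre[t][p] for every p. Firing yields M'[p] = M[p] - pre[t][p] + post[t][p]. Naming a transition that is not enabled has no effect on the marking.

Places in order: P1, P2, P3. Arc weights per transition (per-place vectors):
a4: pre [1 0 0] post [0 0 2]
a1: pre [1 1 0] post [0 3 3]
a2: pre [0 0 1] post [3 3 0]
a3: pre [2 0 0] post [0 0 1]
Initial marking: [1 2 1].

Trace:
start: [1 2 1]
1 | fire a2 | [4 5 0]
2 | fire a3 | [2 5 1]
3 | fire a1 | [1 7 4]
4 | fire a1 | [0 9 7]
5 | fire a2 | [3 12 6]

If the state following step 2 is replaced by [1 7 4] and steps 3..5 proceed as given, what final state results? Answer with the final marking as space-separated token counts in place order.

state after step 2 := [1 7 4]
3 | fire a1 | [0 9 7]
4 | fire a1 | [0 9 7]
5 | fire a2 | [3 12 6]

3 12 6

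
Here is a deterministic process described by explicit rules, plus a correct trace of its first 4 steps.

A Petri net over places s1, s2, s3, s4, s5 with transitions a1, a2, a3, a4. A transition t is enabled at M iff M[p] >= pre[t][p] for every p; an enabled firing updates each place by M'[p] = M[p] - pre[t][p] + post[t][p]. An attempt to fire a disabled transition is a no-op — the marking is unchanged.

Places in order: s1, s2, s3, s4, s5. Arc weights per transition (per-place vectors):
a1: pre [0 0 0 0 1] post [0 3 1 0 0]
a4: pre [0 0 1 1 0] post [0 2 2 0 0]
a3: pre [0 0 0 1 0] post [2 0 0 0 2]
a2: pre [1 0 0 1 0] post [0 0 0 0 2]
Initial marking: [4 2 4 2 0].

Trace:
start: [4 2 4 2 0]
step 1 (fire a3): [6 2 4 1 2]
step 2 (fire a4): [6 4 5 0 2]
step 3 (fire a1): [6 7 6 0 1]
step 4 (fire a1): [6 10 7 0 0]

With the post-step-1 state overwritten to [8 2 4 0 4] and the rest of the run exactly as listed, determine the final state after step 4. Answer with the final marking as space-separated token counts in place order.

8 8 6 0 2

state after step 1 := [8 2 4 0 4]
step 2 (fire a4): [8 2 4 0 4]
step 3 (fire a1): [8 5 5 0 3]
step 4 (fire a1): [8 8 6 0 2]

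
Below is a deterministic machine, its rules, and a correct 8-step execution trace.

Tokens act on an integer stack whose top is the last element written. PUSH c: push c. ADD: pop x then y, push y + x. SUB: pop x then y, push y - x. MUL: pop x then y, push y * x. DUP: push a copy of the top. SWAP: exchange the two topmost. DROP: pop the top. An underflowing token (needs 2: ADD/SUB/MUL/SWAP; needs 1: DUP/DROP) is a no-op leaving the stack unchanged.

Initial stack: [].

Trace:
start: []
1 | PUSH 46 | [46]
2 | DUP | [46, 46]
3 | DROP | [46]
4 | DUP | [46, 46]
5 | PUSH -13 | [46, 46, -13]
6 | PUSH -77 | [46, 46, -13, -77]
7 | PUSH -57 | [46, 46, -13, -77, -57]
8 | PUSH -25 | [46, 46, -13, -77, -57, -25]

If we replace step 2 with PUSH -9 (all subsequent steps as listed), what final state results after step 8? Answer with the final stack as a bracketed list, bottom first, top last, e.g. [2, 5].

[46, 46, -13, -77, -57, -25]

(re-executing from step 2 with the substitution; state before step 2: [46])
2 | PUSH -9 | [46, -9]
3 | DROP | [46]
4 | DUP | [46, 46]
5 | PUSH -13 | [46, 46, -13]
6 | PUSH -77 | [46, 46, -13, -77]
7 | PUSH -57 | [46, 46, -13, -77, -57]
8 | PUSH -25 | [46, 46, -13, -77, -57, -25]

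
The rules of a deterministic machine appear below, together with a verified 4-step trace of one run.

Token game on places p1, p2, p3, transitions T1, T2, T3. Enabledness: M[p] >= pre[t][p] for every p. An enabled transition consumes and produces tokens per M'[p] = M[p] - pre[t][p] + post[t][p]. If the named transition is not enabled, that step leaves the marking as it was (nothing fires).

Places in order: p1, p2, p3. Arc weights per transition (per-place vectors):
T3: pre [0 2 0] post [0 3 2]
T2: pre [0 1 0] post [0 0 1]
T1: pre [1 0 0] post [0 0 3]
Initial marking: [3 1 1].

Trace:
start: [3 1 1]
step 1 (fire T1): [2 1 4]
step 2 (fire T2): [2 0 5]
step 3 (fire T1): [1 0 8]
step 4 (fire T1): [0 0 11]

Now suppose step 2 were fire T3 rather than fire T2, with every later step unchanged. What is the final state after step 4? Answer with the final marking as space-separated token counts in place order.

(re-executing from step 2 with the substitution; state before step 2: [2 1 4])
step 2 (fire T3): [2 1 4]
step 3 (fire T1): [1 1 7]
step 4 (fire T1): [0 1 10]

0 1 10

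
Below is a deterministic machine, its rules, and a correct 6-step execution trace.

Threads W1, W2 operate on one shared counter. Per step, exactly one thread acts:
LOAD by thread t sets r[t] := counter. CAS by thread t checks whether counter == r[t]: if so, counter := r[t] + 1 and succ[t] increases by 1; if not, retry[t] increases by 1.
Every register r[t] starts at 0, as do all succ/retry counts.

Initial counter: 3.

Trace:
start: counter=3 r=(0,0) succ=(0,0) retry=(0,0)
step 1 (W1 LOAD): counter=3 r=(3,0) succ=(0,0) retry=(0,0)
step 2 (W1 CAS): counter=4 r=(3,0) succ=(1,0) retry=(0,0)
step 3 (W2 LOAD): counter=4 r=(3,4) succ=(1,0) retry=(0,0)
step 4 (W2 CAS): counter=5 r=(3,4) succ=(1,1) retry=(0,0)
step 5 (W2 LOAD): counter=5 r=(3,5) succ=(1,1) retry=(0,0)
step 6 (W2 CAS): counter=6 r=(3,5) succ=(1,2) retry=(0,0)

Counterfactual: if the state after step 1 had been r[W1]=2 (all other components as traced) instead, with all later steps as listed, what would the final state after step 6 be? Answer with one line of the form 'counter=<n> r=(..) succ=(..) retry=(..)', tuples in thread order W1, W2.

state after step 1 := counter=3 r=(2,0) succ=(0,0) retry=(0,0)
step 2 (W1 CAS): counter=3 r=(2,0) succ=(0,0) retry=(1,0)
step 3 (W2 LOAD): counter=3 r=(2,3) succ=(0,0) retry=(1,0)
step 4 (W2 CAS): counter=4 r=(2,3) succ=(0,1) retry=(1,0)
step 5 (W2 LOAD): counter=4 r=(2,4) succ=(0,1) retry=(1,0)
step 6 (W2 CAS): counter=5 r=(2,4) succ=(0,2) retry=(1,0)

counter=5 r=(2,4) succ=(0,2) retry=(1,0)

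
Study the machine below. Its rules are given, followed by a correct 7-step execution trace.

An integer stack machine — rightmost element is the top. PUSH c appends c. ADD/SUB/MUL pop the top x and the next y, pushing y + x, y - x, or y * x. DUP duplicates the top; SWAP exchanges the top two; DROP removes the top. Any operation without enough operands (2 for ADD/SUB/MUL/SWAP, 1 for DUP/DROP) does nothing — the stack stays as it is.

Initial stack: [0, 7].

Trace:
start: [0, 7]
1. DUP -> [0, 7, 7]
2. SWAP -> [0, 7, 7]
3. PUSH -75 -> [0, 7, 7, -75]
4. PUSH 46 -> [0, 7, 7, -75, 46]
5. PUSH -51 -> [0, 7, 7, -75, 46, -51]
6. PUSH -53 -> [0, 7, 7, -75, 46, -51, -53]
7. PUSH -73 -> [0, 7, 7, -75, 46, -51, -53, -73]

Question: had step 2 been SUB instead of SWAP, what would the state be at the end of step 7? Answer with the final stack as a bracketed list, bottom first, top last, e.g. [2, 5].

[0, 0, -75, 46, -51, -53, -73]

(re-executing from step 2 with the substitution; state before step 2: [0, 7, 7])
2. SUB -> [0, 0]
3. PUSH -75 -> [0, 0, -75]
4. PUSH 46 -> [0, 0, -75, 46]
5. PUSH -51 -> [0, 0, -75, 46, -51]
6. PUSH -53 -> [0, 0, -75, 46, -51, -53]
7. PUSH -73 -> [0, 0, -75, 46, -51, -53, -73]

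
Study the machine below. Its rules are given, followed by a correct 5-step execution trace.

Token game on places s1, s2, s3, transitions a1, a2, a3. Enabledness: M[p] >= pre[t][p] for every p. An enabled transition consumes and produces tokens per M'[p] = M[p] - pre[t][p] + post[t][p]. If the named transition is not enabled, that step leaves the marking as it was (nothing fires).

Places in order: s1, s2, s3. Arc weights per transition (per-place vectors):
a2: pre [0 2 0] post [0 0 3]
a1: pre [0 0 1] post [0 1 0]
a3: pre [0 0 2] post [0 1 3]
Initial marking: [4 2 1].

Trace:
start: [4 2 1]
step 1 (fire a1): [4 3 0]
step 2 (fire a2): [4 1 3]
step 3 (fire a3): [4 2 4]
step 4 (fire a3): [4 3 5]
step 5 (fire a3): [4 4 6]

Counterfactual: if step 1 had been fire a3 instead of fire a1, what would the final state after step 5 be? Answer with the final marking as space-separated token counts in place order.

(re-executing from step 1 with the substitution; state before step 1: [4 2 1])
step 1 (fire a3): [4 2 1]
step 2 (fire a2): [4 0 4]
step 3 (fire a3): [4 1 5]
step 4 (fire a3): [4 2 6]
step 5 (fire a3): [4 3 7]

4 3 7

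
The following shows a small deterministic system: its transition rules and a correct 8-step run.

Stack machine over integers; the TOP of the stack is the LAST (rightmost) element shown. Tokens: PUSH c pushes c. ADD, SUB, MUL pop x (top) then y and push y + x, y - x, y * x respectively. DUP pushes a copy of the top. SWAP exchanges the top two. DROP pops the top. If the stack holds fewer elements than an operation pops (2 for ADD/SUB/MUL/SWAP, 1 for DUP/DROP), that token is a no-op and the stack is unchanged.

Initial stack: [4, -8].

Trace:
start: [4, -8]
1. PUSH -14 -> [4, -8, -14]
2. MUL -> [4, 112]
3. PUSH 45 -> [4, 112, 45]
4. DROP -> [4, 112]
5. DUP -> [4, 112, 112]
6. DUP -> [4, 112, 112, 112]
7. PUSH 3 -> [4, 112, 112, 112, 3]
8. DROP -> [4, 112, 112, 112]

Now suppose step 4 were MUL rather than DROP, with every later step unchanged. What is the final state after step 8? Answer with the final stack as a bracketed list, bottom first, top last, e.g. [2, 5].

[4, 5040, 5040, 5040]

(re-executing from step 4 with the substitution; state before step 4: [4, 112, 45])
4. MUL -> [4, 5040]
5. DUP -> [4, 5040, 5040]
6. DUP -> [4, 5040, 5040, 5040]
7. PUSH 3 -> [4, 5040, 5040, 5040, 3]
8. DROP -> [4, 5040, 5040, 5040]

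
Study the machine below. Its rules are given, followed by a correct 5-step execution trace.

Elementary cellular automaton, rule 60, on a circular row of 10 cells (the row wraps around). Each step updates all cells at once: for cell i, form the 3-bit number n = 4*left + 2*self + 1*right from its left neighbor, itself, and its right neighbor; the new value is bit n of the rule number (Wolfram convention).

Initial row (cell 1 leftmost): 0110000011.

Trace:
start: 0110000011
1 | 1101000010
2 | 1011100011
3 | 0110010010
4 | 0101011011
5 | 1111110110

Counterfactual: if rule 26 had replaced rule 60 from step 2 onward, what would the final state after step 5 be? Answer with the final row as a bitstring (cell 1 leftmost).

0000101101

(re-executing steps 2..5 under rule 26; state before step 2: 1101000010)
2 | 1000100100
3 | 0101011011
4 | 0000010010
5 | 0000101101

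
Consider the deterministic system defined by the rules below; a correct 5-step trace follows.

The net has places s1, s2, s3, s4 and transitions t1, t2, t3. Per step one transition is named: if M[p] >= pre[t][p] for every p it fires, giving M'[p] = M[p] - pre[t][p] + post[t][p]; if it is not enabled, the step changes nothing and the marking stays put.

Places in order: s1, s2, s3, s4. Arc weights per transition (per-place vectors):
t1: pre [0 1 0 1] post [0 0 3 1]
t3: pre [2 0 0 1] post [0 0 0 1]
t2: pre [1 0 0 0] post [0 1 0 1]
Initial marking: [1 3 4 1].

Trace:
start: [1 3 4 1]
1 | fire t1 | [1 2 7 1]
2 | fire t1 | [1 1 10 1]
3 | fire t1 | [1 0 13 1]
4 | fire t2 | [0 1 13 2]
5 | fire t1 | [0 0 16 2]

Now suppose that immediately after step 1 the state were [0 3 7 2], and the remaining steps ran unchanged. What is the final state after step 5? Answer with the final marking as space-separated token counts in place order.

state after step 1 := [0 3 7 2]
2 | fire t1 | [0 2 10 2]
3 | fire t1 | [0 1 13 2]
4 | fire t2 | [0 1 13 2]
5 | fire t1 | [0 0 16 2]

0 0 16 2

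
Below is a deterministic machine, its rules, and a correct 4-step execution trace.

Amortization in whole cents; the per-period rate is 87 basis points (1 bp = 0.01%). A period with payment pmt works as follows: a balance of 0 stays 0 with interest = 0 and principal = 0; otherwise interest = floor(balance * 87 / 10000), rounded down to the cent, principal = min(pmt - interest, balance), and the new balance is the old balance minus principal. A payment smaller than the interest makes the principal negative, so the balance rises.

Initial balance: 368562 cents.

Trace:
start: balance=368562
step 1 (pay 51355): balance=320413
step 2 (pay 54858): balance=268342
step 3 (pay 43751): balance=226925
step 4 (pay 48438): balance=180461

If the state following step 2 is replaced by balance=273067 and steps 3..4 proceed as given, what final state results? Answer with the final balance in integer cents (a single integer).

185268

state after step 2 := balance=273067
step 3 (pay 43751): balance=231691
step 4 (pay 48438): balance=185268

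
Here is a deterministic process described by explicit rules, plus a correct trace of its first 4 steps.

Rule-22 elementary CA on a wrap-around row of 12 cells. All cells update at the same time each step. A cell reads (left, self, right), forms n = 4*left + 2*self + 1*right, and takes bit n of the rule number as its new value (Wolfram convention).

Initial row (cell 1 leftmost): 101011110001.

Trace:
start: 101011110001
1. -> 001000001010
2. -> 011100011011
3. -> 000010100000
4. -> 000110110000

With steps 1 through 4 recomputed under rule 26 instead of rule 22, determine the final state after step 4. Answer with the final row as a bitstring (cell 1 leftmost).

(re-executing steps 1..4 under rule 26; state before step 1: 101011110001)
1. -> 000010001011
2. -> 100101010010
3. -> 011000001100
4. -> 110100011010

110100011010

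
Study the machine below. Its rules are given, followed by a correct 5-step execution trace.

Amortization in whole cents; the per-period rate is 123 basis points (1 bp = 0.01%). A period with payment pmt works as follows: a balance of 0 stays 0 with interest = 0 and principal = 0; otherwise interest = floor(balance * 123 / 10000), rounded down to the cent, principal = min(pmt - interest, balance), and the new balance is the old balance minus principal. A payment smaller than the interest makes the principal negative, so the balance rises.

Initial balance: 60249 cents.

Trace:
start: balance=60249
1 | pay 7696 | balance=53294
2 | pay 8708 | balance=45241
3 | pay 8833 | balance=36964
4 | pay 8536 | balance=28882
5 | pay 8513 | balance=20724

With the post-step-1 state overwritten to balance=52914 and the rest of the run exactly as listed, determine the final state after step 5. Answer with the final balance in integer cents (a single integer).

20324

state after step 1 := balance=52914
2 | pay 8708 | balance=44856
3 | pay 8833 | balance=36574
4 | pay 8536 | balance=28487
5 | pay 8513 | balance=20324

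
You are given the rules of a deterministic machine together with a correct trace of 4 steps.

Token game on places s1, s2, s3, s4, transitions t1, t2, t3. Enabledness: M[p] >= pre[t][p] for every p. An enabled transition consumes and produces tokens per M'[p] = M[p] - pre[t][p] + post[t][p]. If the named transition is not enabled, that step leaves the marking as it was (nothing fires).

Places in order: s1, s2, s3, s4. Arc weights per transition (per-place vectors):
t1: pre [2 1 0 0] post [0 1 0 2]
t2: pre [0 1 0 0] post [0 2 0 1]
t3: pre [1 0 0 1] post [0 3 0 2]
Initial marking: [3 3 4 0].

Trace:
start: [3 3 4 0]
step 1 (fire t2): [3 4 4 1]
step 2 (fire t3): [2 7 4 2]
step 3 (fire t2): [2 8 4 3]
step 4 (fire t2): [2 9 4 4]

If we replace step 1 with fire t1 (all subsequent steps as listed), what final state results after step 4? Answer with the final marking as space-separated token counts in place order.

0 8 4 5

(re-executing from step 1 with the substitution; state before step 1: [3 3 4 0])
step 1 (fire t1): [1 3 4 2]
step 2 (fire t3): [0 6 4 3]
step 3 (fire t2): [0 7 4 4]
step 4 (fire t2): [0 8 4 5]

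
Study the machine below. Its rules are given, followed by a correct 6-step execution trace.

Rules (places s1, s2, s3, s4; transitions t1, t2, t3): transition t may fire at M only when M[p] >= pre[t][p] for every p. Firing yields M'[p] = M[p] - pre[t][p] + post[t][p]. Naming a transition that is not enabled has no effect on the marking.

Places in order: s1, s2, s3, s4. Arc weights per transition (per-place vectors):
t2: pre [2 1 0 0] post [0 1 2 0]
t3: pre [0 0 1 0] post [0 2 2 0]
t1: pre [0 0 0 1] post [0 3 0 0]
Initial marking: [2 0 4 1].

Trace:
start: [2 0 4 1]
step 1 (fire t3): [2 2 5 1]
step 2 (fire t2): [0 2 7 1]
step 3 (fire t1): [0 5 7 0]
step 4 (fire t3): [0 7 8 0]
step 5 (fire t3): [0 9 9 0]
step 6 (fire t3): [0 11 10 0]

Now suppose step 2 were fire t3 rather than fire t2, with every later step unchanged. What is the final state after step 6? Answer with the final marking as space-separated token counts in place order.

(re-executing from step 2 with the substitution; state before step 2: [2 2 5 1])
step 2 (fire t3): [2 4 6 1]
step 3 (fire t1): [2 7 6 0]
step 4 (fire t3): [2 9 7 0]
step 5 (fire t3): [2 11 8 0]
step 6 (fire t3): [2 13 9 0]

2 13 9 0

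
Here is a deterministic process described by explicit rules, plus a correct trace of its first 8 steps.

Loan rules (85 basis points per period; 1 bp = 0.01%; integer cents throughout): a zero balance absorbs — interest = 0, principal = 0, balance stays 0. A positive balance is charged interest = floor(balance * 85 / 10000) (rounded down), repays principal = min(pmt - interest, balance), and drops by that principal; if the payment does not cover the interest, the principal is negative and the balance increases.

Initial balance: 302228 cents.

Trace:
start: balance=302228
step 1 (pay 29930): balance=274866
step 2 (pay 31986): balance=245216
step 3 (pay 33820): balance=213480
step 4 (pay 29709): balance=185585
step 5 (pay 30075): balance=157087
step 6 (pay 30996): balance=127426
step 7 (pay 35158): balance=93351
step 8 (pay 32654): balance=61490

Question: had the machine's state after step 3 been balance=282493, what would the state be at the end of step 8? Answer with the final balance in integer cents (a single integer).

state after step 3 := balance=282493
step 4 (pay 29709): balance=255185
step 5 (pay 30075): balance=227279
step 6 (pay 30996): balance=198214
step 7 (pay 35158): balance=164740
step 8 (pay 32654): balance=133486

133486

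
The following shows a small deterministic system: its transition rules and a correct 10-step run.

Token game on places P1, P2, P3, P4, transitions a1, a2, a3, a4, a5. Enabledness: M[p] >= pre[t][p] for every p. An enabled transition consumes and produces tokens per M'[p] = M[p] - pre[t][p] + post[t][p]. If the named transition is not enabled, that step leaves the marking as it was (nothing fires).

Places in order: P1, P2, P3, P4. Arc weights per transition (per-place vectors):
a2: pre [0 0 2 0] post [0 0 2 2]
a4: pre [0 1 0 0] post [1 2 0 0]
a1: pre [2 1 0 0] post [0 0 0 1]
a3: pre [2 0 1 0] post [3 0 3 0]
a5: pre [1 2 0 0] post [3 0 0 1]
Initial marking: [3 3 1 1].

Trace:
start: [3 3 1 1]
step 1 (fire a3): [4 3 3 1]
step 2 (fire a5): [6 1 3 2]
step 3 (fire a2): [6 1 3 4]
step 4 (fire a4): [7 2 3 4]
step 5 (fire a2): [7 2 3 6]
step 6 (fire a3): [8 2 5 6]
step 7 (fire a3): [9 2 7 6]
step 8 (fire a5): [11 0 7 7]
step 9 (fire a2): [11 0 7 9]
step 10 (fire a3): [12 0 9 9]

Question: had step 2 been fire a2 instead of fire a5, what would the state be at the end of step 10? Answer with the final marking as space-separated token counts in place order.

10 2 9 10

(re-executing from step 2 with the substitution; state before step 2: [4 3 3 1])
step 2 (fire a2): [4 3 3 3]
step 3 (fire a2): [4 3 3 5]
step 4 (fire a4): [5 4 3 5]
step 5 (fire a2): [5 4 3 7]
step 6 (fire a3): [6 4 5 7]
step 7 (fire a3): [7 4 7 7]
step 8 (fire a5): [9 2 7 8]
step 9 (fire a2): [9 2 7 10]
step 10 (fire a3): [10 2 9 10]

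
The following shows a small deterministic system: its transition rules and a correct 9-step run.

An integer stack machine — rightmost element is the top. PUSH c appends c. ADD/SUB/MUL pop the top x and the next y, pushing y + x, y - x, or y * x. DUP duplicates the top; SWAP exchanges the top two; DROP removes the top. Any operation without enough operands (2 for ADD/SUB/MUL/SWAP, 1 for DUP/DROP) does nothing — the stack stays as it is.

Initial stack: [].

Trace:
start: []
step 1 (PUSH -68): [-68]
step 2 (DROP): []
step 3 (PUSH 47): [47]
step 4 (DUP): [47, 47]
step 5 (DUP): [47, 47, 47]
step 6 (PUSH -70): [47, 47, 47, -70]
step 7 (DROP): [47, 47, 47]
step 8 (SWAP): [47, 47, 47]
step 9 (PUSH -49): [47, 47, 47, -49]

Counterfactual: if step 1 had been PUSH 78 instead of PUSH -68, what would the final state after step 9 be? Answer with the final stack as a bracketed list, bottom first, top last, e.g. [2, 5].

(re-executing from step 1 with the substitution; state before step 1: [])
step 1 (PUSH 78): [78]
step 2 (DROP): []
step 3 (PUSH 47): [47]
step 4 (DUP): [47, 47]
step 5 (DUP): [47, 47, 47]
step 6 (PUSH -70): [47, 47, 47, -70]
step 7 (DROP): [47, 47, 47]
step 8 (SWAP): [47, 47, 47]
step 9 (PUSH -49): [47, 47, 47, -49]

[47, 47, 47, -49]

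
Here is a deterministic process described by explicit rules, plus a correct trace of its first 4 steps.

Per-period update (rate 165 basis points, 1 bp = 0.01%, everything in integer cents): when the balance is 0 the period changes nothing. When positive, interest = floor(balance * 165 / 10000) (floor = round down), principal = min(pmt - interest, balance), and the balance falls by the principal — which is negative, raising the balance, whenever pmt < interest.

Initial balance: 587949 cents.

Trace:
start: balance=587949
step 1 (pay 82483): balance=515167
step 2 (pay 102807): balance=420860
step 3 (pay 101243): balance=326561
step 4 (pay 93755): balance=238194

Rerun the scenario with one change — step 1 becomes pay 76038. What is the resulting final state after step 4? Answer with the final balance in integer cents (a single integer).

244963

(re-executing from step 1 with the substitution; state before step 1: balance=587949)
step 1 (pay 76038): balance=521612
step 2 (pay 102807): balance=427411
step 3 (pay 101243): balance=333220
step 4 (pay 93755): balance=244963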